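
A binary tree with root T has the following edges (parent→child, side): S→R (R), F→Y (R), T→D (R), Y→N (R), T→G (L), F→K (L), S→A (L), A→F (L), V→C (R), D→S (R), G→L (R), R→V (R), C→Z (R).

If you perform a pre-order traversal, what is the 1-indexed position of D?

Pre-order visits the node, then its left subtree, then its right subtree.
Visit T.
At T: go left to G.
  Visit G.
  At G: no left child.
  At G: go right to L.
    L is a leaf — visit L.
At T: go right to D.
  Visit D.
  At D: no left child.
  At D: go right to S.
    Visit S.
    At S: go left to A.
      Visit A.
      At A: go left to F.
        Visit F.
        At F: go left to K.
          K is a leaf — visit K.
        At F: go right to Y.
          Visit Y.
          At Y: no left child.
          At Y: go right to N.
            N is a leaf — visit N.
      At A: no right child.
    At S: go right to R.
      Visit R.
      At R: no left child.
      At R: go right to V.
        Visit V.
        At V: no left child.
        At V: go right to C.
          Visit C.
          At C: no left child.
          At C: go right to Z.
            Z is a leaf — visit Z.
Full pre-order sequence: T, G, L, D, S, A, F, K, Y, N, R, V, C, Z.

4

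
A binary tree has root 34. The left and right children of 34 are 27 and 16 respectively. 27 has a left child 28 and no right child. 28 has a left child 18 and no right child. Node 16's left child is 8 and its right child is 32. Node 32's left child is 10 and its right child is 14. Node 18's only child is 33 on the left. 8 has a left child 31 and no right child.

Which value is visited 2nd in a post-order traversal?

18

Post-order visits the left subtree, then the right subtree, then the node.
At 34: go left to 27.
  At 27: go left to 28.
    At 28: go left to 18.
      At 18: go left to 33.
        33 is a leaf — visit 33.
      At 18: no right child.
      Visit 18.
    At 28: no right child.
    Visit 28.
  At 27: no right child.
  Visit 27.
At 34: go right to 16.
  At 16: go left to 8.
    At 8: go left to 31.
      31 is a leaf — visit 31.
    At 8: no right child.
    Visit 8.
  At 16: go right to 32.
    At 32: go left to 10.
      10 is a leaf — visit 10.
    At 32: go right to 14.
      14 is a leaf — visit 14.
    Visit 32.
  Visit 16.
Visit 34.
Full post-order sequence: 33, 18, 28, 27, 31, 8, 10, 14, 32, 16, 34.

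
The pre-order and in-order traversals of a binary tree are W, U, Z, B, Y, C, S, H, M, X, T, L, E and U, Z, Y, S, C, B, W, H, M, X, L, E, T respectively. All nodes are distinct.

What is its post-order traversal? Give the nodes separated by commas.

The first element of pre-order is the root; it splits in-order into left and right subtrees.
Root W: left subtree has 6 nodes {U, Z, Y, S, C, B}, right has 6 {H, M, X, L, E, T}.
  Root U: left subtree has 0 nodes { }, right has 5 {Z, Y, S, C, B}.
    Root Z: left subtree has 0 nodes { }, right has 4 {Y, S, C, B}.
      Root B: left subtree has 3 nodes {Y, S, C}, right has 0 { }.
        Root Y: left subtree has 0 nodes { }, right has 2 {S, C}.
          Root C: left subtree has 1 node {S}, right has 0 { }.
  Root H: left subtree has 0 nodes { }, right has 5 {M, X, L, E, T}.
    Root M: left subtree has 0 nodes { }, right has 4 {X, L, E, T}.
      Root X: left subtree has 0 nodes { }, right has 3 {L, E, T}.
        Root T: left subtree has 2 nodes {L, E}, right has 0 { }.
          Root L: left subtree has 0 nodes { }, right has 1 {E}.

S, C, Y, B, Z, U, E, L, T, X, M, H, W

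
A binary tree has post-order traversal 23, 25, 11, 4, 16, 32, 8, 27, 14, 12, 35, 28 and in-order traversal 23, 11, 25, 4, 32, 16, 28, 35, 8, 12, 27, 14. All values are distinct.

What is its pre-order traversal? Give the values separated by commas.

The last element of post-order is the root; it splits in-order into left and right subtrees.
Root 28: left subtree has 6 nodes {23, 11, 25, 4, 32, 16}, right has 5 {35, 8, 12, 27, 14}.
  Root 32: left subtree has 4 nodes {23, 11, 25, 4}, right has 1 {16}.
    Root 4: left subtree has 3 nodes {23, 11, 25}, right has 0 { }.
      Root 11: left subtree has 1 node {23}, right has 1 {25}.
  Root 35: left subtree has 0 nodes { }, right has 4 {8, 12, 27, 14}.
    Root 12: left subtree has 1 node {8}, right has 2 {27, 14}.
      Root 14: left subtree has 1 node {27}, right has 0 { }.

28, 32, 4, 11, 23, 25, 16, 35, 12, 8, 14, 27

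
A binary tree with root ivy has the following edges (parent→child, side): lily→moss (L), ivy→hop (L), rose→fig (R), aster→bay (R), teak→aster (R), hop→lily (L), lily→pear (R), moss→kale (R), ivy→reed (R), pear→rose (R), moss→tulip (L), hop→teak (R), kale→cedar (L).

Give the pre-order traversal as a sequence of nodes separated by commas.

Pre-order visits the node, then its left subtree, then its right subtree.
Visit ivy.
At ivy: go left to hop.
  Visit hop.
  At hop: go left to lily.
    Visit lily.
    At lily: go left to moss.
      Visit moss.
      At moss: go left to tulip.
        tulip is a leaf — visit tulip.
      At moss: go right to kale.
        Visit kale.
        At kale: go left to cedar.
          cedar is a leaf — visit cedar.
        At kale: no right child.
    At lily: go right to pear.
      Visit pear.
      At pear: no left child.
      At pear: go right to rose.
        Visit rose.
        At rose: no left child.
        At rose: go right to fig.
          fig is a leaf — visit fig.
  At hop: go right to teak.
    Visit teak.
    At teak: no left child.
    At teak: go right to aster.
      Visit aster.
      At aster: no left child.
      At aster: go right to bay.
        bay is a leaf — visit bay.
At ivy: go right to reed.
  reed is a leaf — visit reed.

ivy, hop, lily, moss, tulip, kale, cedar, pear, rose, fig, teak, aster, bay, reed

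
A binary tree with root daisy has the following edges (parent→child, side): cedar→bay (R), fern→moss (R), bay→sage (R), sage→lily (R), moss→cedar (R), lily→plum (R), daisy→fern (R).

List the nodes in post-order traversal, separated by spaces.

plum lily sage bay cedar moss fern daisy

Post-order visits the left subtree, then the right subtree, then the node.
At daisy: no left child.
At daisy: go right to fern.
  At fern: no left child.
  At fern: go right to moss.
    At moss: no left child.
    At moss: go right to cedar.
      At cedar: no left child.
      At cedar: go right to bay.
        At bay: no left child.
        At bay: go right to sage.
          At sage: no left child.
          At sage: go right to lily.
            At lily: no left child.
            At lily: go right to plum.
              plum is a leaf — visit plum.
            Visit lily.
          Visit sage.
        Visit bay.
      Visit cedar.
    Visit moss.
  Visit fern.
Visit daisy.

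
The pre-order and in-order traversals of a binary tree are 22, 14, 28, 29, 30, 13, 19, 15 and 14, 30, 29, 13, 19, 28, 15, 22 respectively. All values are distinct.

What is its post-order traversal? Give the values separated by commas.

The first element of pre-order is the root; it splits in-order into left and right subtrees.
Root 22: left subtree has 7 nodes {14, 30, 29, 13, 19, 28, 15}, right has 0 { }.
  Root 14: left subtree has 0 nodes { }, right has 6 {30, 29, 13, 19, 28, 15}.
    Root 28: left subtree has 4 nodes {30, 29, 13, 19}, right has 1 {15}.
      Root 29: left subtree has 1 node {30}, right has 2 {13, 19}.
        Root 13: left subtree has 0 nodes { }, right has 1 {19}.

30, 19, 13, 29, 15, 28, 14, 22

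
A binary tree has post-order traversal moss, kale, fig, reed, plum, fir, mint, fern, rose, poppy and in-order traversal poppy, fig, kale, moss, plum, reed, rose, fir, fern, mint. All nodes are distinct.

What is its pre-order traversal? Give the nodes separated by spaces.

poppy rose plum fig kale moss reed fern fir mint

The last element of post-order is the root; it splits in-order into left and right subtrees.
Root poppy: left subtree has 0 nodes { }, right has 9 {fig, kale, moss, plum, reed, rose, fir, fern, mint}.
  Root rose: left subtree has 5 nodes {fig, kale, moss, plum, reed}, right has 3 {fir, fern, mint}.
    Root plum: left subtree has 3 nodes {fig, kale, moss}, right has 1 {reed}.
      Root fig: left subtree has 0 nodes { }, right has 2 {kale, moss}.
        Root kale: left subtree has 0 nodes { }, right has 1 {moss}.
    Root fern: left subtree has 1 node {fir}, right has 1 {mint}.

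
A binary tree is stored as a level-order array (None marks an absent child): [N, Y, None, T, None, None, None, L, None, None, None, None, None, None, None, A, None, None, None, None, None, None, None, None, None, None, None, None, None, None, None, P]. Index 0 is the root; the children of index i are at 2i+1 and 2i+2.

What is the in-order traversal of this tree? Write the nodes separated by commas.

In-order visits the left subtree, then the node, then the right subtree.
At N: go left to Y.
  At Y: go left to T.
    At T: go left to L.
      At L: go left to A.
        At A: go left to P.
          P is a leaf — visit P.
        Visit A.
        At A: no right child.
      Visit L.
      At L: no right child.
    Visit T.
    At T: no right child.
  Visit Y.
  At Y: no right child.
Visit N.
At N: no right child.

P, A, L, T, Y, N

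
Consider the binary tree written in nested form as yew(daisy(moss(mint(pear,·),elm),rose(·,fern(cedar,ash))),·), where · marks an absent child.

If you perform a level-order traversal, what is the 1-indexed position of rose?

4

Level-order visits nodes level by level from the root, left to right within each level.
Level 0: yew
Level 1: daisy
Level 2: moss, rose
Level 3: mint, elm, fern
Level 4: pear, cedar, ash
Full level-order sequence: yew, daisy, moss, rose, mint, elm, fern, pear, cedar, ash.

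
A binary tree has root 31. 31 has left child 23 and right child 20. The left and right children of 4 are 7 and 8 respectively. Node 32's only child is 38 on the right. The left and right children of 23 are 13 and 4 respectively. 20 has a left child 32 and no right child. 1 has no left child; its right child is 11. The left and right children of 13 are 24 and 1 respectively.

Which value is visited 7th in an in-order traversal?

In-order visits the left subtree, then the node, then the right subtree.
At 31: go left to 23.
  At 23: go left to 13.
    At 13: go left to 24.
      24 is a leaf — visit 24.
    Visit 13.
    At 13: go right to 1.
      At 1: no left child.
      Visit 1.
      At 1: go right to 11.
        11 is a leaf — visit 11.
  Visit 23.
  At 23: go right to 4.
    At 4: go left to 7.
      7 is a leaf — visit 7.
    Visit 4.
    At 4: go right to 8.
      8 is a leaf — visit 8.
Visit 31.
At 31: go right to 20.
  At 20: go left to 32.
    At 32: no left child.
    Visit 32.
    At 32: go right to 38.
      38 is a leaf — visit 38.
  Visit 20.
  At 20: no right child.
Full in-order sequence: 24, 13, 1, 11, 23, 7, 4, 8, 31, 32, 38, 20.

4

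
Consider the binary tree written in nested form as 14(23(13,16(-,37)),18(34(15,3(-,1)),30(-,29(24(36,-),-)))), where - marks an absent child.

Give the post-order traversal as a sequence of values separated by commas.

Post-order visits the left subtree, then the right subtree, then the node.
At 14: go left to 23.
  At 23: go left to 13.
    13 is a leaf — visit 13.
  At 23: go right to 16.
    At 16: no left child.
    At 16: go right to 37.
      37 is a leaf — visit 37.
    Visit 16.
  Visit 23.
At 14: go right to 18.
  At 18: go left to 34.
    At 34: go left to 15.
      15 is a leaf — visit 15.
    At 34: go right to 3.
      At 3: no left child.
      At 3: go right to 1.
        1 is a leaf — visit 1.
      Visit 3.
    Visit 34.
  At 18: go right to 30.
    At 30: no left child.
    At 30: go right to 29.
      At 29: go left to 24.
        At 24: go left to 36.
          36 is a leaf — visit 36.
        At 24: no right child.
        Visit 24.
      At 29: no right child.
      Visit 29.
    Visit 30.
  Visit 18.
Visit 14.

13, 37, 16, 23, 15, 1, 3, 34, 36, 24, 29, 30, 18, 14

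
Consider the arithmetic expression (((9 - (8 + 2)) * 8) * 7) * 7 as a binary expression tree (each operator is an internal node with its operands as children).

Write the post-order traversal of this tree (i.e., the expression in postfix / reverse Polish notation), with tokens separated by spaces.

Post-order on an expression tree gives postfix notation: for each operator, emit left operand, right operand, then the operator.

9 8 2 + - 8 * 7 * 7 *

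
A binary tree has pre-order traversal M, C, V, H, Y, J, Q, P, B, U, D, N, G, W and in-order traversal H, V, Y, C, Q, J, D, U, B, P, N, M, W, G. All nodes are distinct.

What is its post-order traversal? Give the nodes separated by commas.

H, Y, V, Q, D, U, B, N, P, J, C, W, G, M

The first element of pre-order is the root; it splits in-order into left and right subtrees.
Root M: left subtree has 11 nodes {H, V, Y, C, Q, J, D, U, B, P, N}, right has 2 {W, G}.
  Root C: left subtree has 3 nodes {H, V, Y}, right has 7 {Q, J, D, U, B, P, N}.
    Root V: left subtree has 1 node {H}, right has 1 {Y}.
    Root J: left subtree has 1 node {Q}, right has 5 {D, U, B, P, N}.
      Root P: left subtree has 3 nodes {D, U, B}, right has 1 {N}.
        Root B: left subtree has 2 nodes {D, U}, right has 0 { }.
          Root U: left subtree has 1 node {D}, right has 0 { }.
  Root G: left subtree has 1 node {W}, right has 0 { }.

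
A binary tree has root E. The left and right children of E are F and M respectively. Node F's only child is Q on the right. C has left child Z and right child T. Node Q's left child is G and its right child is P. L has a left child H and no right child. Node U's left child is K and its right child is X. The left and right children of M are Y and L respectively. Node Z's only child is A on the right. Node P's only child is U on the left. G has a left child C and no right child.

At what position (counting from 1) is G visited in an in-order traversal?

6

In-order visits the left subtree, then the node, then the right subtree.
At E: go left to F.
  At F: no left child.
  Visit F.
  At F: go right to Q.
    At Q: go left to G.
      At G: go left to C.
        At C: go left to Z.
          At Z: no left child.
          Visit Z.
          At Z: go right to A.
            A is a leaf — visit A.
        Visit C.
        At C: go right to T.
          T is a leaf — visit T.
      Visit G.
      At G: no right child.
    Visit Q.
    At Q: go right to P.
      At P: go left to U.
        At U: go left to K.
          K is a leaf — visit K.
        Visit U.
        At U: go right to X.
          X is a leaf — visit X.
      Visit P.
      At P: no right child.
Visit E.
At E: go right to M.
  At M: go left to Y.
    Y is a leaf — visit Y.
  Visit M.
  At M: go right to L.
    At L: go left to H.
      H is a leaf — visit H.
    Visit L.
    At L: no right child.
Full in-order sequence: F, Z, A, C, T, G, Q, K, U, X, P, E, Y, M, H, L.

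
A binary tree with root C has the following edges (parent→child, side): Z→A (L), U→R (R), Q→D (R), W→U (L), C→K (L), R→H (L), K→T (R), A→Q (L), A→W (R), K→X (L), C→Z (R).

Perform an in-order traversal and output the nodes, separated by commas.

In-order visits the left subtree, then the node, then the right subtree.
At C: go left to K.
  At K: go left to X.
    X is a leaf — visit X.
  Visit K.
  At K: go right to T.
    T is a leaf — visit T.
Visit C.
At C: go right to Z.
  At Z: go left to A.
    At A: go left to Q.
      At Q: no left child.
      Visit Q.
      At Q: go right to D.
        D is a leaf — visit D.
    Visit A.
    At A: go right to W.
      At W: go left to U.
        At U: no left child.
        Visit U.
        At U: go right to R.
          At R: go left to H.
            H is a leaf — visit H.
          Visit R.
          At R: no right child.
      Visit W.
      At W: no right child.
  Visit Z.
  At Z: no right child.

X, K, T, C, Q, D, A, U, H, R, W, Z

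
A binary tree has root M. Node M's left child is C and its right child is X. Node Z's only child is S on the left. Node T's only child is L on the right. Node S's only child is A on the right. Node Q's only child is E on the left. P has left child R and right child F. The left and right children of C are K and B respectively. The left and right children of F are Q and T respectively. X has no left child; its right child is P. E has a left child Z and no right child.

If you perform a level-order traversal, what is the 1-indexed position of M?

1

Level-order visits nodes level by level from the root, left to right within each level.
Level 0: M
Level 1: C, X
Level 2: K, B, P
Level 3: R, F
Level 4: Q, T
Level 5: E, L
Level 6: Z
Level 7: S
Level 8: A
Full level-order sequence: M, C, X, K, B, P, R, F, Q, T, E, L, Z, S, A.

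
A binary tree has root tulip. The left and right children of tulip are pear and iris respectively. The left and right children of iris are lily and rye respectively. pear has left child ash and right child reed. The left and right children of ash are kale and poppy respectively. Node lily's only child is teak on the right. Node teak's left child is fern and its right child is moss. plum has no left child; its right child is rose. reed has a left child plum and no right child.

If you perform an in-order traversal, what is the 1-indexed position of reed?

In-order visits the left subtree, then the node, then the right subtree.
At tulip: go left to pear.
  At pear: go left to ash.
    At ash: go left to kale.
      kale is a leaf — visit kale.
    Visit ash.
    At ash: go right to poppy.
      poppy is a leaf — visit poppy.
  Visit pear.
  At pear: go right to reed.
    At reed: go left to plum.
      At plum: no left child.
      Visit plum.
      At plum: go right to rose.
        rose is a leaf — visit rose.
    Visit reed.
    At reed: no right child.
Visit tulip.
At tulip: go right to iris.
  At iris: go left to lily.
    At lily: no left child.
    Visit lily.
    At lily: go right to teak.
      At teak: go left to fern.
        fern is a leaf — visit fern.
      Visit teak.
      At teak: go right to moss.
        moss is a leaf — visit moss.
  Visit iris.
  At iris: go right to rye.
    rye is a leaf — visit rye.
Full in-order sequence: kale, ash, poppy, pear, plum, rose, reed, tulip, lily, fern, teak, moss, iris, rye.

7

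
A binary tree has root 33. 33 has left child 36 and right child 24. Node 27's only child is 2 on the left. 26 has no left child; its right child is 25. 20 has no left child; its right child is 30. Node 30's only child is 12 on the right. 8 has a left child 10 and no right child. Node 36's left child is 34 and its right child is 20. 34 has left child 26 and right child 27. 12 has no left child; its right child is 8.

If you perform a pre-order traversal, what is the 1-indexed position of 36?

2

Pre-order visits the node, then its left subtree, then its right subtree.
Visit 33.
At 33: go left to 36.
  Visit 36.
  At 36: go left to 34.
    Visit 34.
    At 34: go left to 26.
      Visit 26.
      At 26: no left child.
      At 26: go right to 25.
        25 is a leaf — visit 25.
    At 34: go right to 27.
      Visit 27.
      At 27: go left to 2.
        2 is a leaf — visit 2.
      At 27: no right child.
  At 36: go right to 20.
    Visit 20.
    At 20: no left child.
    At 20: go right to 30.
      Visit 30.
      At 30: no left child.
      At 30: go right to 12.
        Visit 12.
        At 12: no left child.
        At 12: go right to 8.
          Visit 8.
          At 8: go left to 10.
            10 is a leaf — visit 10.
          At 8: no right child.
At 33: go right to 24.
  24 is a leaf — visit 24.
Full pre-order sequence: 33, 36, 34, 26, 25, 27, 2, 20, 30, 12, 8, 10, 24.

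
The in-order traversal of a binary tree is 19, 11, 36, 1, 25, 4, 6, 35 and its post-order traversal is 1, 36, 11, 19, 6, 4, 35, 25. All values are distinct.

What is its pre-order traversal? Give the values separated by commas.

The last element of post-order is the root; it splits in-order into left and right subtrees.
Root 25: left subtree has 4 nodes {19, 11, 36, 1}, right has 3 {4, 6, 35}.
  Root 19: left subtree has 0 nodes { }, right has 3 {11, 36, 1}.
    Root 11: left subtree has 0 nodes { }, right has 2 {36, 1}.
      Root 36: left subtree has 0 nodes { }, right has 1 {1}.
  Root 35: left subtree has 2 nodes {4, 6}, right has 0 { }.
    Root 4: left subtree has 0 nodes { }, right has 1 {6}.

25, 19, 11, 36, 1, 35, 4, 6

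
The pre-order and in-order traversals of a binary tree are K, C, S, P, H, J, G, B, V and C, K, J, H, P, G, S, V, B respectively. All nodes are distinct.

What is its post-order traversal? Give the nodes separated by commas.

The first element of pre-order is the root; it splits in-order into left and right subtrees.
Root K: left subtree has 1 node {C}, right has 7 {J, H, P, G, S, V, B}.
  Root S: left subtree has 4 nodes {J, H, P, G}, right has 2 {V, B}.
    Root P: left subtree has 2 nodes {J, H}, right has 1 {G}.
      Root H: left subtree has 1 node {J}, right has 0 { }.
    Root B: left subtree has 1 node {V}, right has 0 { }.

C, J, H, G, P, V, B, S, K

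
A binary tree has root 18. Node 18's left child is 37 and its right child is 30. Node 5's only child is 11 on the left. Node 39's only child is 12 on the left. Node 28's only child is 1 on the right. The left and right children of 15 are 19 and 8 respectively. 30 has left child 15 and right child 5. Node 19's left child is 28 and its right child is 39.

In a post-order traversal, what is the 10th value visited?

5

Post-order visits the left subtree, then the right subtree, then the node.
At 18: go left to 37.
  37 is a leaf — visit 37.
At 18: go right to 30.
  At 30: go left to 15.
    At 15: go left to 19.
      At 19: go left to 28.
        At 28: no left child.
        At 28: go right to 1.
          1 is a leaf — visit 1.
        Visit 28.
      At 19: go right to 39.
        At 39: go left to 12.
          12 is a leaf — visit 12.
        At 39: no right child.
        Visit 39.
      Visit 19.
    At 15: go right to 8.
      8 is a leaf — visit 8.
    Visit 15.
  At 30: go right to 5.
    At 5: go left to 11.
      11 is a leaf — visit 11.
    At 5: no right child.
    Visit 5.
  Visit 30.
Visit 18.
Full post-order sequence: 37, 1, 28, 12, 39, 19, 8, 15, 11, 5, 30, 18.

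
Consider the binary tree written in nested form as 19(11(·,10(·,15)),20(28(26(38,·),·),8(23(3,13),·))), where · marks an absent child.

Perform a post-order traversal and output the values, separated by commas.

15, 10, 11, 38, 26, 28, 3, 13, 23, 8, 20, 19

Post-order visits the left subtree, then the right subtree, then the node.
At 19: go left to 11.
  At 11: no left child.
  At 11: go right to 10.
    At 10: no left child.
    At 10: go right to 15.
      15 is a leaf — visit 15.
    Visit 10.
  Visit 11.
At 19: go right to 20.
  At 20: go left to 28.
    At 28: go left to 26.
      At 26: go left to 38.
        38 is a leaf — visit 38.
      At 26: no right child.
      Visit 26.
    At 28: no right child.
    Visit 28.
  At 20: go right to 8.
    At 8: go left to 23.
      At 23: go left to 3.
        3 is a leaf — visit 3.
      At 23: go right to 13.
        13 is a leaf — visit 13.
      Visit 23.
    At 8: no right child.
    Visit 8.
  Visit 20.
Visit 19.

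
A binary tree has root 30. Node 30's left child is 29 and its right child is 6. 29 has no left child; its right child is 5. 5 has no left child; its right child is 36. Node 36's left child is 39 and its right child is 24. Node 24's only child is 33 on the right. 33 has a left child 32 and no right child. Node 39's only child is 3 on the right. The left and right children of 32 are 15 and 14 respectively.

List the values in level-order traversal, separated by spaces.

Level-order visits nodes level by level from the root, left to right within each level.
Level 0: 30
Level 1: 29, 6
Level 2: 5
Level 3: 36
Level 4: 39, 24
Level 5: 3, 33
Level 6: 32
Level 7: 15, 14

30 29 6 5 36 39 24 3 33 32 15 14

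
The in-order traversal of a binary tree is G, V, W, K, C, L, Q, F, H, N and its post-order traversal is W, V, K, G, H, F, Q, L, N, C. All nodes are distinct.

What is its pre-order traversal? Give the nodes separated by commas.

The last element of post-order is the root; it splits in-order into left and right subtrees.
Root C: left subtree has 4 nodes {G, V, W, K}, right has 5 {L, Q, F, H, N}.
  Root G: left subtree has 0 nodes { }, right has 3 {V, W, K}.
    Root K: left subtree has 2 nodes {V, W}, right has 0 { }.
      Root V: left subtree has 0 nodes { }, right has 1 {W}.
  Root N: left subtree has 4 nodes {L, Q, F, H}, right has 0 { }.
    Root L: left subtree has 0 nodes { }, right has 3 {Q, F, H}.
      Root Q: left subtree has 0 nodes { }, right has 2 {F, H}.
        Root F: left subtree has 0 nodes { }, right has 1 {H}.

C, G, K, V, W, N, L, Q, F, H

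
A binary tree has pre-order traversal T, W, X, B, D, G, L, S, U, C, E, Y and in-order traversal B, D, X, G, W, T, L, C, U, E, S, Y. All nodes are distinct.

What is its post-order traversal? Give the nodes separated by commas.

The first element of pre-order is the root; it splits in-order into left and right subtrees.
Root T: left subtree has 5 nodes {B, D, X, G, W}, right has 6 {L, C, U, E, S, Y}.
  Root W: left subtree has 4 nodes {B, D, X, G}, right has 0 { }.
    Root X: left subtree has 2 nodes {B, D}, right has 1 {G}.
      Root B: left subtree has 0 nodes { }, right has 1 {D}.
  Root L: left subtree has 0 nodes { }, right has 5 {C, U, E, S, Y}.
    Root S: left subtree has 3 nodes {C, U, E}, right has 1 {Y}.
      Root U: left subtree has 1 node {C}, right has 1 {E}.

D, B, G, X, W, C, E, U, Y, S, L, T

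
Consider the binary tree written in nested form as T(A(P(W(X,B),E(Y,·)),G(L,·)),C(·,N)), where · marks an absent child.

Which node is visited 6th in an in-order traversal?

In-order visits the left subtree, then the node, then the right subtree.
At T: go left to A.
  At A: go left to P.
    At P: go left to W.
      At W: go left to X.
        X is a leaf — visit X.
      Visit W.
      At W: go right to B.
        B is a leaf — visit B.
    Visit P.
    At P: go right to E.
      At E: go left to Y.
        Y is a leaf — visit Y.
      Visit E.
      At E: no right child.
  Visit A.
  At A: go right to G.
    At G: go left to L.
      L is a leaf — visit L.
    Visit G.
    At G: no right child.
Visit T.
At T: go right to C.
  At C: no left child.
  Visit C.
  At C: go right to N.
    N is a leaf — visit N.
Full in-order sequence: X, W, B, P, Y, E, A, L, G, T, C, N.

E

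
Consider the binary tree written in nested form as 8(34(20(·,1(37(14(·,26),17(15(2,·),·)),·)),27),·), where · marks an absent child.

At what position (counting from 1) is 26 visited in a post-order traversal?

1

Post-order visits the left subtree, then the right subtree, then the node.
At 8: go left to 34.
  At 34: go left to 20.
    At 20: no left child.
    At 20: go right to 1.
      At 1: go left to 37.
        At 37: go left to 14.
          At 14: no left child.
          At 14: go right to 26.
            26 is a leaf — visit 26.
          Visit 14.
        At 37: go right to 17.
          At 17: go left to 15.
            At 15: go left to 2.
              2 is a leaf — visit 2.
            At 15: no right child.
            Visit 15.
          At 17: no right child.
          Visit 17.
        Visit 37.
      At 1: no right child.
      Visit 1.
    Visit 20.
  At 34: go right to 27.
    27 is a leaf — visit 27.
  Visit 34.
At 8: no right child.
Visit 8.
Full post-order sequence: 26, 14, 2, 15, 17, 37, 1, 20, 27, 34, 8.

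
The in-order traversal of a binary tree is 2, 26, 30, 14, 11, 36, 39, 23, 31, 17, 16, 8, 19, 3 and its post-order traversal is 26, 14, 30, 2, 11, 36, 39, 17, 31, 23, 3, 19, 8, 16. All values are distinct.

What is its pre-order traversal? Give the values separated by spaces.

The last element of post-order is the root; it splits in-order into left and right subtrees.
Root 16: left subtree has 10 nodes {2, 26, 30, 14, 11, 36, 39, 23, 31, 17}, right has 3 {8, 19, 3}.
  Root 23: left subtree has 7 nodes {2, 26, 30, 14, 11, 36, 39}, right has 2 {31, 17}.
    Root 39: left subtree has 6 nodes {2, 26, 30, 14, 11, 36}, right has 0 { }.
      Root 36: left subtree has 5 nodes {2, 26, 30, 14, 11}, right has 0 { }.
        Root 11: left subtree has 4 nodes {2, 26, 30, 14}, right has 0 { }.
          Root 2: left subtree has 0 nodes { }, right has 3 {26, 30, 14}.
            Root 30: left subtree has 1 node {26}, right has 1 {14}.
    Root 31: left subtree has 0 nodes { }, right has 1 {17}.
  Root 8: left subtree has 0 nodes { }, right has 2 {19, 3}.
    Root 19: left subtree has 0 nodes { }, right has 1 {3}.

16 23 39 36 11 2 30 26 14 31 17 8 19 3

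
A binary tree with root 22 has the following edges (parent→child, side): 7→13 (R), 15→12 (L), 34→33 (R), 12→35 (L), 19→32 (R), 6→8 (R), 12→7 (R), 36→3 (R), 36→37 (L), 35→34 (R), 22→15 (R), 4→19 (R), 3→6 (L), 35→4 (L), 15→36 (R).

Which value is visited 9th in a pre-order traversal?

33

Pre-order visits the node, then its left subtree, then its right subtree.
Visit 22.
At 22: no left child.
At 22: go right to 15.
  Visit 15.
  At 15: go left to 12.
    Visit 12.
    At 12: go left to 35.
      Visit 35.
      At 35: go left to 4.
        Visit 4.
        At 4: no left child.
        At 4: go right to 19.
          Visit 19.
          At 19: no left child.
          At 19: go right to 32.
            32 is a leaf — visit 32.
      At 35: go right to 34.
        Visit 34.
        At 34: no left child.
        At 34: go right to 33.
          33 is a leaf — visit 33.
    At 12: go right to 7.
      Visit 7.
      At 7: no left child.
      At 7: go right to 13.
        13 is a leaf — visit 13.
  At 15: go right to 36.
    Visit 36.
    At 36: go left to 37.
      37 is a leaf — visit 37.
    At 36: go right to 3.
      Visit 3.
      At 3: go left to 6.
        Visit 6.
        At 6: no left child.
        At 6: go right to 8.
          8 is a leaf — visit 8.
      At 3: no right child.
Full pre-order sequence: 22, 15, 12, 35, 4, 19, 32, 34, 33, 7, 13, 36, 37, 3, 6, 8.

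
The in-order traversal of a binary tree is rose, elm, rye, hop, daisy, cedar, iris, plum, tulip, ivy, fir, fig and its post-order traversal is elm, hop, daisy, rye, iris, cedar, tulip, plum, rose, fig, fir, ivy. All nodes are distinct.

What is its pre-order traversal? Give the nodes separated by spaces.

The last element of post-order is the root; it splits in-order into left and right subtrees.
Root ivy: left subtree has 9 nodes {rose, elm, rye, hop, daisy, cedar, iris, plum, tulip}, right has 2 {fir, fig}.
  Root rose: left subtree has 0 nodes { }, right has 8 {elm, rye, hop, daisy, cedar, iris, plum, tulip}.
    Root plum: left subtree has 6 nodes {elm, rye, hop, daisy, cedar, iris}, right has 1 {tulip}.
      Root cedar: left subtree has 4 nodes {elm, rye, hop, daisy}, right has 1 {iris}.
        Root rye: left subtree has 1 node {elm}, right has 2 {hop, daisy}.
          Root daisy: left subtree has 1 node {hop}, right has 0 { }.
  Root fir: left subtree has 0 nodes { }, right has 1 {fig}.

ivy rose plum cedar rye elm daisy hop iris tulip fir fig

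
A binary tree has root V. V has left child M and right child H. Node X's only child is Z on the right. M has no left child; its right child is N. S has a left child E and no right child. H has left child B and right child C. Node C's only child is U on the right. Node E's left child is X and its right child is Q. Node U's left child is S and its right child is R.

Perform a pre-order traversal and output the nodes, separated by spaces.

Pre-order visits the node, then its left subtree, then its right subtree.
Visit V.
At V: go left to M.
  Visit M.
  At M: no left child.
  At M: go right to N.
    N is a leaf — visit N.
At V: go right to H.
  Visit H.
  At H: go left to B.
    B is a leaf — visit B.
  At H: go right to C.
    Visit C.
    At C: no left child.
    At C: go right to U.
      Visit U.
      At U: go left to S.
        Visit S.
        At S: go left to E.
          Visit E.
          At E: go left to X.
            Visit X.
            At X: no left child.
            At X: go right to Z.
              Z is a leaf — visit Z.
          At E: go right to Q.
            Q is a leaf — visit Q.
        At S: no right child.
      At U: go right to R.
        R is a leaf — visit R.

V M N H B C U S E X Z Q R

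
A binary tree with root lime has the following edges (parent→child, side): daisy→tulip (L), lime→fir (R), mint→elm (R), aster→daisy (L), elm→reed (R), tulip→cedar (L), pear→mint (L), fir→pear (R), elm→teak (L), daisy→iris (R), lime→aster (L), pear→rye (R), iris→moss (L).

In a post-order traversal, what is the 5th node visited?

daisy

Post-order visits the left subtree, then the right subtree, then the node.
At lime: go left to aster.
  At aster: go left to daisy.
    At daisy: go left to tulip.
      At tulip: go left to cedar.
        cedar is a leaf — visit cedar.
      At tulip: no right child.
      Visit tulip.
    At daisy: go right to iris.
      At iris: go left to moss.
        moss is a leaf — visit moss.
      At iris: no right child.
      Visit iris.
    Visit daisy.
  At aster: no right child.
  Visit aster.
At lime: go right to fir.
  At fir: no left child.
  At fir: go right to pear.
    At pear: go left to mint.
      At mint: no left child.
      At mint: go right to elm.
        At elm: go left to teak.
          teak is a leaf — visit teak.
        At elm: go right to reed.
          reed is a leaf — visit reed.
        Visit elm.
      Visit mint.
    At pear: go right to rye.
      rye is a leaf — visit rye.
    Visit pear.
  Visit fir.
Visit lime.
Full post-order sequence: cedar, tulip, moss, iris, daisy, aster, teak, reed, elm, mint, rye, pear, fir, lime.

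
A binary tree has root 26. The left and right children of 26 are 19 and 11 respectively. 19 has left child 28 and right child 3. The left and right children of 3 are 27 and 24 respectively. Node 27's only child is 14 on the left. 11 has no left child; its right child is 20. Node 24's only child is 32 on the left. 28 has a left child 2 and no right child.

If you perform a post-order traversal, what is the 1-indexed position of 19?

8

Post-order visits the left subtree, then the right subtree, then the node.
At 26: go left to 19.
  At 19: go left to 28.
    At 28: go left to 2.
      2 is a leaf — visit 2.
    At 28: no right child.
    Visit 28.
  At 19: go right to 3.
    At 3: go left to 27.
      At 27: go left to 14.
        14 is a leaf — visit 14.
      At 27: no right child.
      Visit 27.
    At 3: go right to 24.
      At 24: go left to 32.
        32 is a leaf — visit 32.
      At 24: no right child.
      Visit 24.
    Visit 3.
  Visit 19.
At 26: go right to 11.
  At 11: no left child.
  At 11: go right to 20.
    20 is a leaf — visit 20.
  Visit 11.
Visit 26.
Full post-order sequence: 2, 28, 14, 27, 32, 24, 3, 19, 20, 11, 26.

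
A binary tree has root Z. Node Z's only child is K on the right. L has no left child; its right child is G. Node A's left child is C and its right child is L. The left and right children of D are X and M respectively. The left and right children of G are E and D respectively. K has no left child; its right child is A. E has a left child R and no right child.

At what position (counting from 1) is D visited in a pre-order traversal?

Pre-order visits the node, then its left subtree, then its right subtree.
Visit Z.
At Z: no left child.
At Z: go right to K.
  Visit K.
  At K: no left child.
  At K: go right to A.
    Visit A.
    At A: go left to C.
      C is a leaf — visit C.
    At A: go right to L.
      Visit L.
      At L: no left child.
      At L: go right to G.
        Visit G.
        At G: go left to E.
          Visit E.
          At E: go left to R.
            R is a leaf — visit R.
          At E: no right child.
        At G: go right to D.
          Visit D.
          At D: go left to X.
            X is a leaf — visit X.
          At D: go right to M.
            M is a leaf — visit M.
Full pre-order sequence: Z, K, A, C, L, G, E, R, D, X, M.

9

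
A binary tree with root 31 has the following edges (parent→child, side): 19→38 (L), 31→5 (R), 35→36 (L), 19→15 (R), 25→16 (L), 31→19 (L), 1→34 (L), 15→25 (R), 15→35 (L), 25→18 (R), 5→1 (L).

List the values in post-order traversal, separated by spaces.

38 36 35 16 18 25 15 19 34 1 5 31

Post-order visits the left subtree, then the right subtree, then the node.
At 31: go left to 19.
  At 19: go left to 38.
    38 is a leaf — visit 38.
  At 19: go right to 15.
    At 15: go left to 35.
      At 35: go left to 36.
        36 is a leaf — visit 36.
      At 35: no right child.
      Visit 35.
    At 15: go right to 25.
      At 25: go left to 16.
        16 is a leaf — visit 16.
      At 25: go right to 18.
        18 is a leaf — visit 18.
      Visit 25.
    Visit 15.
  Visit 19.
At 31: go right to 5.
  At 5: go left to 1.
    At 1: go left to 34.
      34 is a leaf — visit 34.
    At 1: no right child.
    Visit 1.
  At 5: no right child.
  Visit 5.
Visit 31.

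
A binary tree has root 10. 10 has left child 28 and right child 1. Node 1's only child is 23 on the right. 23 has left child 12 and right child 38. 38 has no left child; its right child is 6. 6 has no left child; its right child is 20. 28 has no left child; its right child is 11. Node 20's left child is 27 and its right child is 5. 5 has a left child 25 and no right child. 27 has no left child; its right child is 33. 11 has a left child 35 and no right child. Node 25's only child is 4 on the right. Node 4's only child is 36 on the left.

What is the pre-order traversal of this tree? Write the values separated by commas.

Pre-order visits the node, then its left subtree, then its right subtree.
Visit 10.
At 10: go left to 28.
  Visit 28.
  At 28: no left child.
  At 28: go right to 11.
    Visit 11.
    At 11: go left to 35.
      35 is a leaf — visit 35.
    At 11: no right child.
At 10: go right to 1.
  Visit 1.
  At 1: no left child.
  At 1: go right to 23.
    Visit 23.
    At 23: go left to 12.
      12 is a leaf — visit 12.
    At 23: go right to 38.
      Visit 38.
      At 38: no left child.
      At 38: go right to 6.
        Visit 6.
        At 6: no left child.
        At 6: go right to 20.
          Visit 20.
          At 20: go left to 27.
            Visit 27.
            At 27: no left child.
            At 27: go right to 33.
              33 is a leaf — visit 33.
          At 20: go right to 5.
            Visit 5.
            At 5: go left to 25.
              Visit 25.
              At 25: no left child.
              At 25: go right to 4.
                Visit 4.
                At 4: go left to 36.
                  36 is a leaf — visit 36.
                At 4: no right child.
            At 5: no right child.

10, 28, 11, 35, 1, 23, 12, 38, 6, 20, 27, 33, 5, 25, 4, 36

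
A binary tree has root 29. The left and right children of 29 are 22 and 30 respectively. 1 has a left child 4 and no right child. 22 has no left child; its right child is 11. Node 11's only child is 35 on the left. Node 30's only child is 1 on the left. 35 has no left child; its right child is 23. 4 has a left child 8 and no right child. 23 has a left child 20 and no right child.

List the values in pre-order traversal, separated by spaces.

Pre-order visits the node, then its left subtree, then its right subtree.
Visit 29.
At 29: go left to 22.
  Visit 22.
  At 22: no left child.
  At 22: go right to 11.
    Visit 11.
    At 11: go left to 35.
      Visit 35.
      At 35: no left child.
      At 35: go right to 23.
        Visit 23.
        At 23: go left to 20.
          20 is a leaf — visit 20.
        At 23: no right child.
    At 11: no right child.
At 29: go right to 30.
  Visit 30.
  At 30: go left to 1.
    Visit 1.
    At 1: go left to 4.
      Visit 4.
      At 4: go left to 8.
        8 is a leaf — visit 8.
      At 4: no right child.
    At 1: no right child.
  At 30: no right child.

29 22 11 35 23 20 30 1 4 8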